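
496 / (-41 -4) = -496 / 45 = -11.02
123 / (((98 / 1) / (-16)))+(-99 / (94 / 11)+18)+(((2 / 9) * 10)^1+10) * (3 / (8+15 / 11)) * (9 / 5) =-3139791 / 474418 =-6.62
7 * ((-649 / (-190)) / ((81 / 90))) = 4543 / 171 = 26.57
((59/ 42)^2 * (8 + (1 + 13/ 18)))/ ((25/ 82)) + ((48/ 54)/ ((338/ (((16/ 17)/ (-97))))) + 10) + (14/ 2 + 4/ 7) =50879610085/ 632048508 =80.50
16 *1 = 16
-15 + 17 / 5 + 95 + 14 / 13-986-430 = -86549 / 65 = -1331.52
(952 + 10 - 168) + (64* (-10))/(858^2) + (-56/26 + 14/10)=729948277/920205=793.25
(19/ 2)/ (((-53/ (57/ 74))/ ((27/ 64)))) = -29241/ 502016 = -0.06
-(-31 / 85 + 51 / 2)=-4273 / 170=-25.14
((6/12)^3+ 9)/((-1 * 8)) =-73/64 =-1.14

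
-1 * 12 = -12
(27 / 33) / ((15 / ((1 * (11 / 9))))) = 1 / 15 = 0.07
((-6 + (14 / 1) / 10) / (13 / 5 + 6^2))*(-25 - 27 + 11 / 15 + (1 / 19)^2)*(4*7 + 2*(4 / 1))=76615944 / 348365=219.93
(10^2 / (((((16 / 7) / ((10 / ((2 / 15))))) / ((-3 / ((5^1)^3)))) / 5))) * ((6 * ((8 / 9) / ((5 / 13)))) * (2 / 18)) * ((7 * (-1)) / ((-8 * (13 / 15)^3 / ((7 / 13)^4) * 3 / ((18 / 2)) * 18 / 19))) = -217.08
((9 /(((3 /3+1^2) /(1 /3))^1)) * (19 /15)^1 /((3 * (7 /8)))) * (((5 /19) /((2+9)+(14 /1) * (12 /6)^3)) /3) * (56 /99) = 32 /109593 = 0.00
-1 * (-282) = 282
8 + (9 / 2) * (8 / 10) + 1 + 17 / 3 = 274 / 15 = 18.27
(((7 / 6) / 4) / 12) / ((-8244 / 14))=-49 / 1187136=-0.00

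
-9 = -9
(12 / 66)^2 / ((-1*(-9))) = 4 / 1089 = 0.00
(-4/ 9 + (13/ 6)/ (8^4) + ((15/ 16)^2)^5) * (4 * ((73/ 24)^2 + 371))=174572013642344825/ 1424967069597696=122.51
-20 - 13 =-33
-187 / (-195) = 187 / 195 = 0.96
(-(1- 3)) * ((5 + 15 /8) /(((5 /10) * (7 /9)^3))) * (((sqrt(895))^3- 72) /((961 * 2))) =-721710 /329623 + 35885025 * sqrt(895) /1318492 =812.04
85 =85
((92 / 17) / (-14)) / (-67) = 0.01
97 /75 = 1.29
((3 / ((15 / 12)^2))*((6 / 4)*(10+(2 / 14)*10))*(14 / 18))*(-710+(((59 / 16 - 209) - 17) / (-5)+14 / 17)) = -7232088 / 425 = -17016.68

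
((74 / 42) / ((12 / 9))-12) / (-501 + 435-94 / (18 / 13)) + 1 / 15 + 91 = 9225841 / 101220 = 91.15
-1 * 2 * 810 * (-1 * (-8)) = -12960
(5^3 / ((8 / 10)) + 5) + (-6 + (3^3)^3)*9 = 709017 / 4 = 177254.25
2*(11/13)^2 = 242/169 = 1.43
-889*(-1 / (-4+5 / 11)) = -250.74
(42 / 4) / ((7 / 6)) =9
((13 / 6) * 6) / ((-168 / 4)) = -13 / 42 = -0.31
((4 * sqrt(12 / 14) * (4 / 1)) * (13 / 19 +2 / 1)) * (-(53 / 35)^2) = -2292144 * sqrt(42) / 162925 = -91.18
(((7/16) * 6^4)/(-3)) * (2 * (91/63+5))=-2436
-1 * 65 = -65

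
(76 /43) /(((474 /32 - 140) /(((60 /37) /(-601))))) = 72960 /1915250573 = 0.00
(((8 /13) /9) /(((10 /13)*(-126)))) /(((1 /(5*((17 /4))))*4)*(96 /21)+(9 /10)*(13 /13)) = -68 /169695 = -0.00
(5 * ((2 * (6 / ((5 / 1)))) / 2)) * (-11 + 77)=396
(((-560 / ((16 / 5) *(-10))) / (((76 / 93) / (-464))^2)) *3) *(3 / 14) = 1309285620 / 361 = 3626829.97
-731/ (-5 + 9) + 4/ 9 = -6563/ 36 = -182.31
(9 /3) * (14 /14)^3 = 3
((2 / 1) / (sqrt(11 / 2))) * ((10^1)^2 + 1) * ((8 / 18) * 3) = 808 * sqrt(22) / 33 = 114.84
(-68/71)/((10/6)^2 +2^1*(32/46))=-14076/61273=-0.23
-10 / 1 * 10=-100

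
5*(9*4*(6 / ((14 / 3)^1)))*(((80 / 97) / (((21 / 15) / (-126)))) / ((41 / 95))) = -1108080000 / 27839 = -39803.15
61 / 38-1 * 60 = -2219 / 38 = -58.39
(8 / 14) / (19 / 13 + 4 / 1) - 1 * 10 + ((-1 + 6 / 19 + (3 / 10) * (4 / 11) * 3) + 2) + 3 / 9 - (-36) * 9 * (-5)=-2536452418 / 1558095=-1627.92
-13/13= -1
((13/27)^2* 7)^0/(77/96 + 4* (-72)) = -96/27571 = -0.00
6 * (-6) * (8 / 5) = -288 / 5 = -57.60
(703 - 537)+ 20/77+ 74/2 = 203.26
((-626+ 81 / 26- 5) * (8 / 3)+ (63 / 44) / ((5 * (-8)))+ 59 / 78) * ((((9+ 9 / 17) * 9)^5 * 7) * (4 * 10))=-25971341843788103300328 / 11943503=-2174516290889540.81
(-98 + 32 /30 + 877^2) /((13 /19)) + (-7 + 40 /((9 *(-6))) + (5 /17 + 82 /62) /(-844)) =1123962.20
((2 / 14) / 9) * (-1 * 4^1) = -4 / 63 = -0.06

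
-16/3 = -5.33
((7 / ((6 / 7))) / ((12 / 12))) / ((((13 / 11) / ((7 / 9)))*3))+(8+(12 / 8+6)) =18208 / 1053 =17.29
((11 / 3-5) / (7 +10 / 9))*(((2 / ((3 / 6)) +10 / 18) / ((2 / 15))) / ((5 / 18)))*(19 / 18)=-1558 / 73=-21.34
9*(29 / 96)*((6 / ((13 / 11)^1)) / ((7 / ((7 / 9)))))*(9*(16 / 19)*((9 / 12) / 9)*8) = 1914 / 247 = 7.75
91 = 91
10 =10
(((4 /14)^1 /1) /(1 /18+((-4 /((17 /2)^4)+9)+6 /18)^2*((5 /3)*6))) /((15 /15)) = 0.00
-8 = -8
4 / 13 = 0.31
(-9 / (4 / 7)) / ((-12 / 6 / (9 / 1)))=567 / 8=70.88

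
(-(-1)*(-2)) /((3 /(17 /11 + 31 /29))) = -1.74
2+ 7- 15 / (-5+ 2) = 14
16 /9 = 1.78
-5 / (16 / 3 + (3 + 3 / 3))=-15 / 28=-0.54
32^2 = 1024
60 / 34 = 30 / 17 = 1.76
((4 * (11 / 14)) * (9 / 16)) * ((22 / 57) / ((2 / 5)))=1815 / 1064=1.71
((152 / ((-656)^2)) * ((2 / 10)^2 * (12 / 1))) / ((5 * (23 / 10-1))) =57 / 2185300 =0.00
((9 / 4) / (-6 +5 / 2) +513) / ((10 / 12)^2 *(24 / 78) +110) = 839241 / 180530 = 4.65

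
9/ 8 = 1.12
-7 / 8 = -0.88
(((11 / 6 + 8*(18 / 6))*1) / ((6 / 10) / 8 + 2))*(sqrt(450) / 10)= 1550*sqrt(2) / 83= 26.41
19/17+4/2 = 53/17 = 3.12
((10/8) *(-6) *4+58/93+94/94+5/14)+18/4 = -15311/651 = -23.52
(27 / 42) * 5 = 45 / 14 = 3.21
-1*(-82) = 82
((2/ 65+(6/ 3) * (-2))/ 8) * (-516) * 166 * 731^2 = 1476122032566/ 65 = 22709569731.78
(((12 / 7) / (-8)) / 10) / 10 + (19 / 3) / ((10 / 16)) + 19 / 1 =29.13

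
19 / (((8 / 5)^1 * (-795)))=-19 / 1272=-0.01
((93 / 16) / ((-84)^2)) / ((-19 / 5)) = -155 / 715008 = -0.00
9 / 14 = 0.64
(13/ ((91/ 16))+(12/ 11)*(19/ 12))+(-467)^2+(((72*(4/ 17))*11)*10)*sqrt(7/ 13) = 31680*sqrt(91)/ 221+16793162/ 77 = 219460.47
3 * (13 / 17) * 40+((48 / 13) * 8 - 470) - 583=-931.70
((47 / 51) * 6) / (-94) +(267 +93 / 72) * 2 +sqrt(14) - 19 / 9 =sqrt(14) +327061 / 612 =538.16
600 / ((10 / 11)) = 660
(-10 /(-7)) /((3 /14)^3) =3920 /27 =145.19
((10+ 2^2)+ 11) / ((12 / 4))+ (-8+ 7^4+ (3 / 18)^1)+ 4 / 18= 43231 / 18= 2401.72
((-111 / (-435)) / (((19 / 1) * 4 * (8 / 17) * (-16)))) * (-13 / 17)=481 / 1410560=0.00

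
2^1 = 2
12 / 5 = 2.40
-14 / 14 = -1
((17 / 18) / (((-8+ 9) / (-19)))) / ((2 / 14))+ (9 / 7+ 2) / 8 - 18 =-72173 / 504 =-143.20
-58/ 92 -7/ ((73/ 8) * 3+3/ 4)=-9101/ 10350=-0.88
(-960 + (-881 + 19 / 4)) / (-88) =7345 / 352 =20.87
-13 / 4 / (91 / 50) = -1.79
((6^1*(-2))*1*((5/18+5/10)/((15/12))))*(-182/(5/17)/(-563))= -346528/42225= -8.21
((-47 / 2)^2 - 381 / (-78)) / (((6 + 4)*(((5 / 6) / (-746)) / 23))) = -745626627 / 650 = -1147117.89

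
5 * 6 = 30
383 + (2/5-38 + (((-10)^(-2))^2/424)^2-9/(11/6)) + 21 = 71486128640000011/197753600000000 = 361.49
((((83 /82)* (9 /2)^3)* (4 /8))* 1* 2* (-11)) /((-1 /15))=9983655 /656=15218.99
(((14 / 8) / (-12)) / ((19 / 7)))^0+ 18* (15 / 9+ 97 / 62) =1834 / 31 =59.16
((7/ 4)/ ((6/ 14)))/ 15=49/ 180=0.27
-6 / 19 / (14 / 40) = -0.90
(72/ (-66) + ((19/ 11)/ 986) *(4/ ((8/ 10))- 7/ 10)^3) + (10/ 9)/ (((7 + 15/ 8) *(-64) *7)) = -46181032091/ 48514158000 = -0.95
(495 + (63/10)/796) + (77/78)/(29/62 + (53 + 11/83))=42387983020699/85627733880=495.03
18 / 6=3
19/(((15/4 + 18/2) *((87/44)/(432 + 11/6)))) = 4352216/13311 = 326.96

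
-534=-534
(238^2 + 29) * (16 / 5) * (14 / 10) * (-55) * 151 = -10542991536 / 5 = -2108598307.20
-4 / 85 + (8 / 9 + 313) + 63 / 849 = 67961252 / 216495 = 313.92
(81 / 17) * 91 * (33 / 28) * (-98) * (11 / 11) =-1702701 / 34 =-50079.44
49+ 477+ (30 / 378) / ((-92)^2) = 280480037 / 533232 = 526.00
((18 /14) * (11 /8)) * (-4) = -99 /14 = -7.07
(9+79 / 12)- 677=-7937 / 12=-661.42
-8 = -8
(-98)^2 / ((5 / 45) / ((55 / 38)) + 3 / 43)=204421140 / 3119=65540.60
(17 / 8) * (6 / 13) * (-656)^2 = 5486784 / 13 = 422060.31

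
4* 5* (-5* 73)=-7300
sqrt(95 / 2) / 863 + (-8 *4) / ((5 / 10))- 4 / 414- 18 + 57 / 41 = -684217 / 8487 + sqrt(190) / 1726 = -80.61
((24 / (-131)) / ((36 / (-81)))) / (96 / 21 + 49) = 126 / 16375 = 0.01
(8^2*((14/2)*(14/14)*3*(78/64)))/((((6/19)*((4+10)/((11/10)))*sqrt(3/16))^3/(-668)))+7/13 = -207581.35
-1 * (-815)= 815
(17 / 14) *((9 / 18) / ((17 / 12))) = 3 / 7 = 0.43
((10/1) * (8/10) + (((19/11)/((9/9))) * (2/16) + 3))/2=987/176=5.61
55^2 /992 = 3025 /992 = 3.05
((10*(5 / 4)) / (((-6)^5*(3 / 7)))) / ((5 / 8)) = -35 / 5832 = -0.01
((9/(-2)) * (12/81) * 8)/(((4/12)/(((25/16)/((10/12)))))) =-30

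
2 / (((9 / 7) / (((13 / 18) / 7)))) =13 / 81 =0.16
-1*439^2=-192721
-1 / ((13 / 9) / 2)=-18 / 13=-1.38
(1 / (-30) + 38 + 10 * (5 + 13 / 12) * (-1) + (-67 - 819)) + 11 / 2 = -27101 / 30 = -903.37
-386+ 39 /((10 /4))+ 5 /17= -31459 /85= -370.11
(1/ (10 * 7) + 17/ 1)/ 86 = 1191/ 6020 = 0.20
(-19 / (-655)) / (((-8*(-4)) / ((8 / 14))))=19 / 36680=0.00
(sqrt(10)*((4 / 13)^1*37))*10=1480*sqrt(10) / 13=360.01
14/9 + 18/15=124/45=2.76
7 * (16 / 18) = 6.22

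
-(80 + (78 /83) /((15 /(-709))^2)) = -13567706 /6225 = -2179.55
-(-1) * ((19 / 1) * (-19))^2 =130321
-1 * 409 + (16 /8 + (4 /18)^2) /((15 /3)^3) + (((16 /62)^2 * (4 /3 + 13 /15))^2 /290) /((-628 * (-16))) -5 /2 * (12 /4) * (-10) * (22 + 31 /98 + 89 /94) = 1335.75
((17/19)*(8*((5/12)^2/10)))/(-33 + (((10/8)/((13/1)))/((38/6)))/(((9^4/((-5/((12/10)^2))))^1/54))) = -0.00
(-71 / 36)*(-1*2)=71 / 18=3.94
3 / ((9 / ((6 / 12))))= 1 / 6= 0.17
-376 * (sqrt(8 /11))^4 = -24064 /121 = -198.88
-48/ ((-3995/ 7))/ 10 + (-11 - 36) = -938657/ 19975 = -46.99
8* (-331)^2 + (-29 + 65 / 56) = 49081769 / 56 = 876460.16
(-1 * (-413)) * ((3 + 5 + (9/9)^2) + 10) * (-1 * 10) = -78470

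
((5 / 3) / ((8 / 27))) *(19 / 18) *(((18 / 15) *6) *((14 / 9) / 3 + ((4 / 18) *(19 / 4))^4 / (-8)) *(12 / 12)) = 5797565 / 373248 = 15.53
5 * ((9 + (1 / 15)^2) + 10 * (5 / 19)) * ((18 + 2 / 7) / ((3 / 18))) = 12734464 / 1995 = 6383.19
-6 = -6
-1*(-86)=86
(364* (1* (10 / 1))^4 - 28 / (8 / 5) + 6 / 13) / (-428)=-94639557 / 11128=-8504.63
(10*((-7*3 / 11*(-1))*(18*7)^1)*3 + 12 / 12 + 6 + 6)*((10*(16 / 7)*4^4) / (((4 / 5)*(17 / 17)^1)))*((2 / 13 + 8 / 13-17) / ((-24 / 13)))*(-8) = -3719060058.87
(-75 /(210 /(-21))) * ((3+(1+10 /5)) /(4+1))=9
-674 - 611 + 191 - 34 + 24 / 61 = -68784 / 61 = -1127.61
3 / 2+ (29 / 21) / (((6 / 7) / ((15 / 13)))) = 131 / 39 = 3.36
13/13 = 1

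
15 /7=2.14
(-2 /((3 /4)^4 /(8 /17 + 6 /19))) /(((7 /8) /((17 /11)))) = -1040384 /118503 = -8.78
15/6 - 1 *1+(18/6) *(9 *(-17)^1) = -915/2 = -457.50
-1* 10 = -10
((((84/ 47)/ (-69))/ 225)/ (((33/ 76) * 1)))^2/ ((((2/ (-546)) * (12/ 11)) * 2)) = -0.00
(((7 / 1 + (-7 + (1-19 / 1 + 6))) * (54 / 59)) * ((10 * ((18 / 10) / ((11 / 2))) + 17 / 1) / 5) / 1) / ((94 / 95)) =-45.01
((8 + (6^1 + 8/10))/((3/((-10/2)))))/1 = -74/3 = -24.67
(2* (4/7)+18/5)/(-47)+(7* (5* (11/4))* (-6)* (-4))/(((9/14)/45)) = 265996334/1645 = 161699.90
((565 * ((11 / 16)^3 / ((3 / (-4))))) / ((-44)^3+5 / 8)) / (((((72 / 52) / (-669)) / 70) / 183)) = -4654495320475 / 261683328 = -17786.75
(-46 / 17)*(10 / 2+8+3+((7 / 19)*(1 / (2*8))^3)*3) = -28639715 / 661504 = -43.29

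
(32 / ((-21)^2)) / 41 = 32 / 18081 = 0.00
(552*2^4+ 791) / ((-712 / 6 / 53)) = -1530057 / 356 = -4297.91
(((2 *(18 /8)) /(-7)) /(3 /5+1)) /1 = -45 /112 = -0.40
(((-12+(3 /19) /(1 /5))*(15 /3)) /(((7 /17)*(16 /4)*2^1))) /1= -18105 /1064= -17.02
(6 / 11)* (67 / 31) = 402 / 341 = 1.18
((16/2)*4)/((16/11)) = 22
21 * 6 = 126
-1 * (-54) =54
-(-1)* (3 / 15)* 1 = 1 / 5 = 0.20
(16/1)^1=16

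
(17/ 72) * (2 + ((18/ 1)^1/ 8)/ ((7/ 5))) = 1717/ 2016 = 0.85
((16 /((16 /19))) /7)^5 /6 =2476099 /100842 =24.55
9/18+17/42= 0.90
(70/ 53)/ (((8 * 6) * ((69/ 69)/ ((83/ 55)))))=581/ 13992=0.04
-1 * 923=-923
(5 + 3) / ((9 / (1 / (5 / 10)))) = 16 / 9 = 1.78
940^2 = 883600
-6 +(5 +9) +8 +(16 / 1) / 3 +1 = 67 / 3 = 22.33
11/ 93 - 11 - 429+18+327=-8824/ 93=-94.88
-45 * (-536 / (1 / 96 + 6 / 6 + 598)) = 463104 / 11501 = 40.27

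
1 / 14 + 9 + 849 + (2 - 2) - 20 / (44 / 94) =125563 / 154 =815.34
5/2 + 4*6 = 53/2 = 26.50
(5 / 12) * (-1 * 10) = -25 / 6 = -4.17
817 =817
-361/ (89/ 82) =-29602/ 89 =-332.61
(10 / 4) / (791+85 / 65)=13 / 4120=0.00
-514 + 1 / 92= -47287 / 92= -513.99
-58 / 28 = -29 / 14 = -2.07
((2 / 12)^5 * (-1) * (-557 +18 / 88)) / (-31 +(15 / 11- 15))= -24499 / 15272064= -0.00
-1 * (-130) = 130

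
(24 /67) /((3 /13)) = 104 /67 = 1.55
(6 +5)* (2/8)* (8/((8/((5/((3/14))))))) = 385/6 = 64.17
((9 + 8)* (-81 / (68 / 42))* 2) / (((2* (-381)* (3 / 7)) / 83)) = 109809 / 254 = 432.32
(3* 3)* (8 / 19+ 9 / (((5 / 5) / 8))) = 12384 / 19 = 651.79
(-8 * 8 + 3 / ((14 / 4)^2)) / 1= -3124 / 49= -63.76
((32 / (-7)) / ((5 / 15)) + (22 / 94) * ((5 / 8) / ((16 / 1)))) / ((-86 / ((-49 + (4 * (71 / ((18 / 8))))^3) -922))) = 845696819104147 / 2640169728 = 320319.11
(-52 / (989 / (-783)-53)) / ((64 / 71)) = 722709 / 679808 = 1.06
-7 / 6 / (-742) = 1 / 636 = 0.00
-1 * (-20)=20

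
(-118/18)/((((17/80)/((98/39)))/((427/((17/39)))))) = -75937.38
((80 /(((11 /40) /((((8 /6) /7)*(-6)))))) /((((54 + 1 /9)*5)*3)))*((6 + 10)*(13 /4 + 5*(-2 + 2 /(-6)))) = 2068480 /37499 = 55.16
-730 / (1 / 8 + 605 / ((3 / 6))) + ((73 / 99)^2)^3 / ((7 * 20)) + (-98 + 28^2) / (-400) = -1407939613696403971 / 607631288423405400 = -2.32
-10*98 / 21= -140 / 3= -46.67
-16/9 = -1.78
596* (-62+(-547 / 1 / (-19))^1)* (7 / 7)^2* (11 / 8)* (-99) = 102386691 / 38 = 2694386.61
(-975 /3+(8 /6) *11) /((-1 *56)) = 133 /24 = 5.54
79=79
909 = 909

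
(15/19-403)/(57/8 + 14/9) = -550224/11875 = -46.33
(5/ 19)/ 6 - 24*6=-16411/ 114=-143.96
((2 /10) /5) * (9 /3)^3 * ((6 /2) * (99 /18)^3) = 107811 /200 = 539.06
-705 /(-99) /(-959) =-235 /31647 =-0.01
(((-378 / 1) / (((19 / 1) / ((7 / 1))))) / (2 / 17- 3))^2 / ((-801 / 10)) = -936360 / 32129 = -29.14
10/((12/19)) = 95/6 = 15.83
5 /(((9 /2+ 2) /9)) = 90 /13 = 6.92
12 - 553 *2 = -1094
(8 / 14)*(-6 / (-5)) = 24 / 35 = 0.69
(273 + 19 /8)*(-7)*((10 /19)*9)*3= -2081835 /76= -27392.57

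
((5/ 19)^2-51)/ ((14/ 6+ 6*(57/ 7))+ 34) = -386106/ 645829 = -0.60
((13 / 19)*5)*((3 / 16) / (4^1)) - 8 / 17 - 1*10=-213133 / 20672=-10.31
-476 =-476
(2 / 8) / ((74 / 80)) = 0.27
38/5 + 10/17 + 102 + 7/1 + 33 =12766/85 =150.19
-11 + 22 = 11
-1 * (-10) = 10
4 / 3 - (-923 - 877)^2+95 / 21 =-22679959 / 7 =-3239994.14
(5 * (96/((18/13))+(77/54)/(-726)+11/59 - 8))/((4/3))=64678595/280368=230.69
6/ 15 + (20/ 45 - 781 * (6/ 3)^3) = -281122/ 45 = -6247.16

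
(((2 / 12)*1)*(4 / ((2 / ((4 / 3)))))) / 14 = 2 / 63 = 0.03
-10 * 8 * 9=-720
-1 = -1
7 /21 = 1 /3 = 0.33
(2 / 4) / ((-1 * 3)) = -1 / 6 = -0.17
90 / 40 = 9 / 4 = 2.25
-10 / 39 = -0.26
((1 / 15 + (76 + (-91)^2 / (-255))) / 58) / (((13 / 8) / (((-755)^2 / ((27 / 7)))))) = 35483828240 / 519129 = 68352.62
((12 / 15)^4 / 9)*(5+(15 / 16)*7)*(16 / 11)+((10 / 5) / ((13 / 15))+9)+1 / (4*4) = 12.14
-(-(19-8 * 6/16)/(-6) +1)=-11/3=-3.67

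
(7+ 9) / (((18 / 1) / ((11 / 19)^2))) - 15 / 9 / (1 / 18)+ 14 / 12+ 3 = -165929 / 6498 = -25.54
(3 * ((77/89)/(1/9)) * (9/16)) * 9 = 168399/1424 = 118.26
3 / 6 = 1 / 2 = 0.50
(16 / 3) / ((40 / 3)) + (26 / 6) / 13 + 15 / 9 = 12 / 5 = 2.40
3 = 3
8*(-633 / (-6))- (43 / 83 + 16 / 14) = 489399 / 581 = 842.34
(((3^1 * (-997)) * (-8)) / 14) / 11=11964 / 77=155.38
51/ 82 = 0.62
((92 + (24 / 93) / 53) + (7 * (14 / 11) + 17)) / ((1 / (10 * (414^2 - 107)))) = 3650269650510 / 18073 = 201973643.03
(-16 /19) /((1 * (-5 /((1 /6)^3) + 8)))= 1 /1273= 0.00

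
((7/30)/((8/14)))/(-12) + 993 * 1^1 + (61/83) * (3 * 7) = 120523933/119520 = 1008.40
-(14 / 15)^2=-196 / 225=-0.87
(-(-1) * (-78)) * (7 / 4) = -273 / 2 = -136.50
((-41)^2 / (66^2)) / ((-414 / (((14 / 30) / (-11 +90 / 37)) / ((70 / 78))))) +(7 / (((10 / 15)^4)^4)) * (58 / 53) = 15611103907971241193 / 3102582229401600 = 5031.65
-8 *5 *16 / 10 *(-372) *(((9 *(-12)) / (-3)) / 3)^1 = 285696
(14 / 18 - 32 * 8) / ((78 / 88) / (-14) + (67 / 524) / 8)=741434848 / 137493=5392.53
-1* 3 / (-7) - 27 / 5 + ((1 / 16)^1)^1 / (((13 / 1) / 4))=-9013 / 1820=-4.95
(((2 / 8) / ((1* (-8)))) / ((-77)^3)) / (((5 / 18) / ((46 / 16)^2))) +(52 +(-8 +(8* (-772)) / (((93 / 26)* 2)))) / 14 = -12721732482667 / 217382753280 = -58.52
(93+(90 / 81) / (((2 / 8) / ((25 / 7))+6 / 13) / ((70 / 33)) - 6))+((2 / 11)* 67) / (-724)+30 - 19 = 1946095637153 / 18750334086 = 103.79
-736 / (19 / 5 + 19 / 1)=-1840 / 57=-32.28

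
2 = 2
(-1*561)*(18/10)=-5049/5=-1009.80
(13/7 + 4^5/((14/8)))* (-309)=-181383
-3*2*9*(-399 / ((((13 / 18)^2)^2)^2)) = 237436070570496 / 815730721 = 291071.63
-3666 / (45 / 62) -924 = -89624 / 15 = -5974.93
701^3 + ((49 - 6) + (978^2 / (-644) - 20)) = 55459772843 / 161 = 344470638.78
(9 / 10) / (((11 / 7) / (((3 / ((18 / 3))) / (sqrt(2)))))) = 63* sqrt(2) / 440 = 0.20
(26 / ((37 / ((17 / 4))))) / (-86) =-221 / 6364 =-0.03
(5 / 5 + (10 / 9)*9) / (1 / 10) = 110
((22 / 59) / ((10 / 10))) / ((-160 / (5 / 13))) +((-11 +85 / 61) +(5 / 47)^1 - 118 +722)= 20916745695 / 35183824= 594.50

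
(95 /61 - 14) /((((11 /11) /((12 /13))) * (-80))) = 2277 /15860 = 0.14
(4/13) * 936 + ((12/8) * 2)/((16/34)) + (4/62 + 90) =95341/248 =384.44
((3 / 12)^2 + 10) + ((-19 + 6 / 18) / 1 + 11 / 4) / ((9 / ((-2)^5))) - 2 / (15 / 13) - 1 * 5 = 129431 / 2160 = 59.92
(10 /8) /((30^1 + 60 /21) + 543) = 35 /16124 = 0.00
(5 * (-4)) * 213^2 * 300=-272214000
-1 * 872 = -872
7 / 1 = 7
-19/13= -1.46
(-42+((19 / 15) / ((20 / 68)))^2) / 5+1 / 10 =-4.59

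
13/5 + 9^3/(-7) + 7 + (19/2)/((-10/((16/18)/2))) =-29914/315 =-94.97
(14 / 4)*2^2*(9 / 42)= 3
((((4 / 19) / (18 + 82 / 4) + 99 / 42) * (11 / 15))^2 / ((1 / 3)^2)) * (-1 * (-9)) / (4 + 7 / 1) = 430106121 / 19457900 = 22.10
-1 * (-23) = 23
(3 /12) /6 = 1 /24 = 0.04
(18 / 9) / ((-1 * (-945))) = 2 / 945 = 0.00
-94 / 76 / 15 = -47 / 570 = -0.08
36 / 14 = 18 / 7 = 2.57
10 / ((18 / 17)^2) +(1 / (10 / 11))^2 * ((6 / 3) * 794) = 7818119 / 4050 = 1930.40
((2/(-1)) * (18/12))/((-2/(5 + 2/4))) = 33/4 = 8.25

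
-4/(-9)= 4/9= 0.44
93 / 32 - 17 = -451 / 32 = -14.09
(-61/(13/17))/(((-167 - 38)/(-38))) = -39406/2665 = -14.79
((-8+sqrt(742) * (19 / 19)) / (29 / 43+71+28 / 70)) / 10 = -43 / 3874+43 * sqrt(742) / 30992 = 0.03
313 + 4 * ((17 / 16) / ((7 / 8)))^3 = 219631 / 686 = 320.16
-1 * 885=-885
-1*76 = -76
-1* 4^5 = -1024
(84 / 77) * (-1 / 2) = -6 / 11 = -0.55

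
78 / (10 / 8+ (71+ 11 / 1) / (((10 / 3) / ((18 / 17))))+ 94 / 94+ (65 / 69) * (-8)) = 1829880 / 487049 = 3.76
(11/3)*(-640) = -7040/3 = -2346.67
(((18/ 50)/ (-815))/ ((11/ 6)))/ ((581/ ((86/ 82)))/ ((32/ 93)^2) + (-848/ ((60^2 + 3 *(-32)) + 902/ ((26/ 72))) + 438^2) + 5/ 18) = -69569943552/ 56745573030548496875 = -0.00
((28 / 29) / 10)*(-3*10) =-2.90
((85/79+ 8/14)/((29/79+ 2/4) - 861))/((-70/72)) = 65592/33295745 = 0.00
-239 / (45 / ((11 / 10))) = -2629 / 450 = -5.84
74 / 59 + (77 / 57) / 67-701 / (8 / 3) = -471552871 / 1802568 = -261.60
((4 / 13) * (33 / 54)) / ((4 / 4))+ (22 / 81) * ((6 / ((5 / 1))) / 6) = 1276 / 5265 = 0.24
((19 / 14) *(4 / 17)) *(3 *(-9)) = -8.62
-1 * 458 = -458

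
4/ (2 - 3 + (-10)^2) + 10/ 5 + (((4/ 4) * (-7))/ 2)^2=5659/ 396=14.29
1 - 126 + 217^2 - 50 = 46914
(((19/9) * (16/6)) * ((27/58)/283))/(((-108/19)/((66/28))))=-3971/1034082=-0.00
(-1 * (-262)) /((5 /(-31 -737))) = -201216 /5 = -40243.20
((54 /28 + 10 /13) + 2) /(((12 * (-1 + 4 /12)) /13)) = -855 /112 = -7.63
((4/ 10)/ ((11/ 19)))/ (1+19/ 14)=532/ 1815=0.29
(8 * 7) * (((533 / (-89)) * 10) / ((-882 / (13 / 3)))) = 277160 / 16821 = 16.48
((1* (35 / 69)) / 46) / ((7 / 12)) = 10 / 529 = 0.02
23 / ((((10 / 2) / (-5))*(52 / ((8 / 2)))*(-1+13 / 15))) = 345 / 26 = 13.27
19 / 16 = 1.19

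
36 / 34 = 18 / 17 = 1.06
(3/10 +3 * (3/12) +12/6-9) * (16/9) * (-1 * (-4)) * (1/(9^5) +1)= -22486240/531441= -42.31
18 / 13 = 1.38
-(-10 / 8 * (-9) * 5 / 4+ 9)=-369 / 16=-23.06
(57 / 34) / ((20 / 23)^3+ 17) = 231173 / 2434842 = 0.09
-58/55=-1.05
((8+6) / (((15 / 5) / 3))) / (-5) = -14 / 5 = -2.80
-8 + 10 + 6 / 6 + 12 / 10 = 21 / 5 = 4.20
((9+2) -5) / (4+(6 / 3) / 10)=10 / 7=1.43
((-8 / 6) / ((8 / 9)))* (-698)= 1047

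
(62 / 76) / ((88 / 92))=0.85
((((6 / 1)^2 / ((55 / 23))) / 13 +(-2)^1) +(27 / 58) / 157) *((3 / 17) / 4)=-16387521 / 442733720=-0.04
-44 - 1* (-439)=395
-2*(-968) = 1936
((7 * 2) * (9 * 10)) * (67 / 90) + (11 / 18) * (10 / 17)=143569 / 153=938.36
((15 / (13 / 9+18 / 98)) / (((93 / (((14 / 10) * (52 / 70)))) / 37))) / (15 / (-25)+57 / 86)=2026934 / 33387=60.71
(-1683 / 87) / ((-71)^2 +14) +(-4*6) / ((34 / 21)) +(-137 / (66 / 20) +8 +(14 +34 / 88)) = -3723395113 / 109653060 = -33.96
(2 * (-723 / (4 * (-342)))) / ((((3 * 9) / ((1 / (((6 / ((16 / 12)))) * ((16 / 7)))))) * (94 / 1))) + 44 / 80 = 114583907 / 208319040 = 0.55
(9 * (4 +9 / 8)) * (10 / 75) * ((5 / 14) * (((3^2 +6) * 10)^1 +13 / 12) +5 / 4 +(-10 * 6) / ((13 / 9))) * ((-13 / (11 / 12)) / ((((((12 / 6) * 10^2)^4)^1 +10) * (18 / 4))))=-34973 / 211200001320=-0.00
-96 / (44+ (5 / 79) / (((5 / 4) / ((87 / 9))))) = -1422 / 659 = -2.16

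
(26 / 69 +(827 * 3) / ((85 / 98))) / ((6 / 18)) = 16778732 / 1955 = 8582.47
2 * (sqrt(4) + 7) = 18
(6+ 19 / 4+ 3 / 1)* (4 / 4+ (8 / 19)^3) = 405405 / 27436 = 14.78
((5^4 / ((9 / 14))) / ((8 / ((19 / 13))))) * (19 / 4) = 1579375 / 1872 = 843.68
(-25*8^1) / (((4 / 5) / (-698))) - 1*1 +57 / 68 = 11865989 / 68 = 174499.84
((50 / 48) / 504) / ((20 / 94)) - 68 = -1644821 / 24192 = -67.99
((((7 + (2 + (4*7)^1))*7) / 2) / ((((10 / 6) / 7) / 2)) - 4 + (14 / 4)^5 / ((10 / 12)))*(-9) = -246825 / 16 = -15426.56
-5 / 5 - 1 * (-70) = 69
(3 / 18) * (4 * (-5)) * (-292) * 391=1141720 / 3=380573.33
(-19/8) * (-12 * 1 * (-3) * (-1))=171/2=85.50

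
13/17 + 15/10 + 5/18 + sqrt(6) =sqrt(6) + 389/153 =4.99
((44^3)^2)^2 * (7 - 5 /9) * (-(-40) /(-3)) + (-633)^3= -122157490602130854043219 /27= -4524351503782624223822.93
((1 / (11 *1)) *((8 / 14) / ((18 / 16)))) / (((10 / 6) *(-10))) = -16 / 5775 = -0.00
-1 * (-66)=66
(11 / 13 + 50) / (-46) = -661 / 598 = -1.11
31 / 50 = 0.62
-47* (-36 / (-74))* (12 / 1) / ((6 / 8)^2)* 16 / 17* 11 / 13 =-3176448 / 8177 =-388.46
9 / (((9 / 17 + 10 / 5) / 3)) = 459 / 43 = 10.67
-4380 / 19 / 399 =-0.58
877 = 877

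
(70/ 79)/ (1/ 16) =1120/ 79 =14.18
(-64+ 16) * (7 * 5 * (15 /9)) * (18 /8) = -6300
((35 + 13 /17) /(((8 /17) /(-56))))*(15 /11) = -5803.64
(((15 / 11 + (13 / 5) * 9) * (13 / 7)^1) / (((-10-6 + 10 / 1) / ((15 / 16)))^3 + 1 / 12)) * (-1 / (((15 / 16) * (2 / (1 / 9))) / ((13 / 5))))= 2455232 / 90804021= 0.03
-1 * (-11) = 11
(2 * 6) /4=3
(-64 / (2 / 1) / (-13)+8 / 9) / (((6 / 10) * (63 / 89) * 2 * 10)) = 1246 / 3159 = 0.39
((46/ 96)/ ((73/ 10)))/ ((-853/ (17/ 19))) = -1955/ 28394664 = -0.00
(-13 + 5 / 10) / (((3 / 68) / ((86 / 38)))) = -36550 / 57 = -641.23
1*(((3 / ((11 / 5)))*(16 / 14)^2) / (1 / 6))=5760 / 539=10.69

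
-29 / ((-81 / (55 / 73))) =1595 / 5913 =0.27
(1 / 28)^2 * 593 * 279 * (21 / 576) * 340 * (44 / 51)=2256.84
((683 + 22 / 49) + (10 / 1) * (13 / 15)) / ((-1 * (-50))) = 13.84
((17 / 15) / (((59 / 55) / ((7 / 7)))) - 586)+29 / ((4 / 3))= -398741 / 708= -563.19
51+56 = 107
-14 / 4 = -7 / 2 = -3.50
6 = 6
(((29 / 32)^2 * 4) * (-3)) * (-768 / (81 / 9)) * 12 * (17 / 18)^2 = 243049 / 27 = 9001.81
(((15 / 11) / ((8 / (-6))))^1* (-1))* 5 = 225 / 44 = 5.11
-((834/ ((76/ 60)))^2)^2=-24492281300010000/ 130321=-187938101303.78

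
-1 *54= -54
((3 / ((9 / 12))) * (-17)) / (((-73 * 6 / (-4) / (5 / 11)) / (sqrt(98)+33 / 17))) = -4760 * sqrt(2) / 2409 - 40 / 73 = -3.34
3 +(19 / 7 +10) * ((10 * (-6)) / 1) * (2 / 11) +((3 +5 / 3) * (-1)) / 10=-157274 / 1155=-136.17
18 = 18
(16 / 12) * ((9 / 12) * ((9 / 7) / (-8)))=-9 / 56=-0.16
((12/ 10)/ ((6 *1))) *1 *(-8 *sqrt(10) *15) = -24 *sqrt(10) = -75.89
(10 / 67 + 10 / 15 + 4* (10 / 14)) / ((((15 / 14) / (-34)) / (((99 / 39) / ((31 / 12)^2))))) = -185551872 / 4185155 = -44.34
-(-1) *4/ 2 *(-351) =-702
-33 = -33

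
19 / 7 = 2.71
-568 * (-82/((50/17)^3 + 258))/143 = 114413944/99567611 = 1.15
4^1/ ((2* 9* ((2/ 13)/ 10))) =130/ 9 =14.44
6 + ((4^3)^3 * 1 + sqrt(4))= 262152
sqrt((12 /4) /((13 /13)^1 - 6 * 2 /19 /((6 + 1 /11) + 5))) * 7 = 12.49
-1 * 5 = -5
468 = 468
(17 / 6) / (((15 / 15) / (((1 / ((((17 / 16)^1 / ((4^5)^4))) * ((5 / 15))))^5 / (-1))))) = -68242365001225056980250881939018440142644021819555824092793513443328 / 83521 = -817068342108272853297384900000000000000000000000000000000000000.00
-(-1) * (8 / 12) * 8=16 / 3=5.33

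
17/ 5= 3.40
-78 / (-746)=39 / 373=0.10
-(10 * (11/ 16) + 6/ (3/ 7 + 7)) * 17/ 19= -13583/ 1976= -6.87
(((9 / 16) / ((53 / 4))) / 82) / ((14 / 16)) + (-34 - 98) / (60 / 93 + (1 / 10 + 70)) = -12698709 / 6808009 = -1.87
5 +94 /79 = 489 /79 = 6.19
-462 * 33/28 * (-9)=9801/2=4900.50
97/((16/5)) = 485/16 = 30.31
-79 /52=-1.52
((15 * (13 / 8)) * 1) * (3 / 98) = 585 / 784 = 0.75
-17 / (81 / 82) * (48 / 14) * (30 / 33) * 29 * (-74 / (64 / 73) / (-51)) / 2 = -16057445 / 12474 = -1287.27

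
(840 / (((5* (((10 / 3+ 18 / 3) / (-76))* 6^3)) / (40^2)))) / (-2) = 5066.67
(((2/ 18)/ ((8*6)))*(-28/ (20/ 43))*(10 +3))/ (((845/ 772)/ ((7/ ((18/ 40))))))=-406651/ 15795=-25.75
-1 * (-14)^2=-196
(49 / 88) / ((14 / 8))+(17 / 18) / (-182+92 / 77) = 862687 / 2756556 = 0.31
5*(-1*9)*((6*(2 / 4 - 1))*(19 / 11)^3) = 925965 / 1331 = 695.69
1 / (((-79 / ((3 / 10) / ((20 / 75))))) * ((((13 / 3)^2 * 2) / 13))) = -81 / 16432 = -0.00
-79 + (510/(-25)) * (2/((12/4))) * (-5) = -11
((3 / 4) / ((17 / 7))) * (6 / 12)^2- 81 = -80.92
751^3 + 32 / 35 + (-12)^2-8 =14824771077 / 35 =423564887.91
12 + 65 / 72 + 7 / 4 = 1055 / 72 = 14.65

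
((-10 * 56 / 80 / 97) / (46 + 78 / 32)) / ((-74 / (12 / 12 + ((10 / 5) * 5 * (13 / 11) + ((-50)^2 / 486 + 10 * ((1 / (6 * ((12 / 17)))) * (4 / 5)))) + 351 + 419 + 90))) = 131703152 / 7434882675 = 0.02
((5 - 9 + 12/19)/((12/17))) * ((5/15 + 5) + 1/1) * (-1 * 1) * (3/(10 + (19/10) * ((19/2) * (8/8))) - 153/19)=-451696/1881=-240.14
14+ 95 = 109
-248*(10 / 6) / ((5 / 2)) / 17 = -496 / 51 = -9.73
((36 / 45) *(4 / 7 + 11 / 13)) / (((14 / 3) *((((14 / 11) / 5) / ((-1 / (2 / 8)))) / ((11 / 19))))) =-187308 / 84721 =-2.21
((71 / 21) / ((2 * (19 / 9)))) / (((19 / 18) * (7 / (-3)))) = -5751 / 17689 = -0.33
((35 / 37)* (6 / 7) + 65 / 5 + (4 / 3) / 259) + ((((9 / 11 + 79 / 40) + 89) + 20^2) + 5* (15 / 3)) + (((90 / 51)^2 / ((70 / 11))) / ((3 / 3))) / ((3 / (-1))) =52409827517 / 98803320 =530.45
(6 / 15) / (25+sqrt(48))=10 / 577 - 8 * sqrt(3) / 2885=0.01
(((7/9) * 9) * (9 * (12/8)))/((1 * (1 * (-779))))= -189/1558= -0.12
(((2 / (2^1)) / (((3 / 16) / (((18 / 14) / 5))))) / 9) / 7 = 16 / 735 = 0.02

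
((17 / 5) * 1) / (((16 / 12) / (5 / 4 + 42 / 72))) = 187 / 40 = 4.68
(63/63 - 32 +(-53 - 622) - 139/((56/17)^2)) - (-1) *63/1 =-2056619/3136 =-655.81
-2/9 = -0.22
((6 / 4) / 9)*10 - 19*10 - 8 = -589 / 3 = -196.33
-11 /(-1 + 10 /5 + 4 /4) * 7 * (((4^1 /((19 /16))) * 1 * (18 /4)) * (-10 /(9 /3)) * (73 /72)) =112420 /57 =1972.28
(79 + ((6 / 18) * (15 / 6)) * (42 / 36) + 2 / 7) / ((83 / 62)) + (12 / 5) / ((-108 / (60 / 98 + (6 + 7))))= 7277801 / 122010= 59.65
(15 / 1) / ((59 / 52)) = 780 / 59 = 13.22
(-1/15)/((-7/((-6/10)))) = -1/175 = -0.01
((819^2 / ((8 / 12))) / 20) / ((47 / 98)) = 98601867 / 940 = 104895.60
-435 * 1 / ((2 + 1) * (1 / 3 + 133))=-87 / 80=-1.09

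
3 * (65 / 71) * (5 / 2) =975 / 142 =6.87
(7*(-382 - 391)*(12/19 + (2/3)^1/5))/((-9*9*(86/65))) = 7667387/198531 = 38.62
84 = 84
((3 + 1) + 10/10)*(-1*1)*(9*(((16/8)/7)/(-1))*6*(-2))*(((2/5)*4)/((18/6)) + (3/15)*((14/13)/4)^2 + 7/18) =-170970/1183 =-144.52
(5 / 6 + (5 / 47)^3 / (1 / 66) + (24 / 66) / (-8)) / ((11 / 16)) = 47546368 / 37687749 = 1.26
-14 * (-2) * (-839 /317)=-23492 /317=-74.11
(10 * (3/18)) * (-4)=-6.67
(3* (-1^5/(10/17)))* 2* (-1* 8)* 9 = 3672/5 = 734.40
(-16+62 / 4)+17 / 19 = 15 / 38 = 0.39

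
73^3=389017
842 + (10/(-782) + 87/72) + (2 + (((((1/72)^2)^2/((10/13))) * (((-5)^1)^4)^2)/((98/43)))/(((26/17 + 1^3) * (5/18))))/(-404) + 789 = 75447097664246557/46224441704448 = 1632.19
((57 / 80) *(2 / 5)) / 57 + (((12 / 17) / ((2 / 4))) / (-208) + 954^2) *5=201135634721 / 44200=4550579.97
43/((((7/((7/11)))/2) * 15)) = 0.52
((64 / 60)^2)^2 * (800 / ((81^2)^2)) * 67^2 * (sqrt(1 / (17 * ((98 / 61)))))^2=287130517504 / 72612285150825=0.00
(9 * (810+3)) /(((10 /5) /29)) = 212193 /2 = 106096.50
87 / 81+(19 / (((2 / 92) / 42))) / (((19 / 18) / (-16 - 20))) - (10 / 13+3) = -439430482 / 351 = -1251938.70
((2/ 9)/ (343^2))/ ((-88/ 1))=-1/ 46589004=-0.00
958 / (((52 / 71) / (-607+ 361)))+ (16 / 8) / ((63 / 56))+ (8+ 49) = -37641086 / 117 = -321718.68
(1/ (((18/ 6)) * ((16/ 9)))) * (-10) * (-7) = 105/ 8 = 13.12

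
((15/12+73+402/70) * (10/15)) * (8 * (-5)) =-14932/7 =-2133.14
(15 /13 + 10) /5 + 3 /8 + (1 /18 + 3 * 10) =30571 /936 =32.66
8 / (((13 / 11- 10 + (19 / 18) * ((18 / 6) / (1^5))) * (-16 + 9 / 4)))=192 / 1865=0.10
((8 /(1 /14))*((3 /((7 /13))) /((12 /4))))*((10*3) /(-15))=-416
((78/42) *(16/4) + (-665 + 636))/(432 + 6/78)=-1963/39319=-0.05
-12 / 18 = -2 / 3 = -0.67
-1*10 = -10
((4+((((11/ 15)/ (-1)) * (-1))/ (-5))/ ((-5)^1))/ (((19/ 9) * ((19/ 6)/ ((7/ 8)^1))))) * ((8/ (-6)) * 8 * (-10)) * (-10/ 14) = -72528/ 1805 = -40.18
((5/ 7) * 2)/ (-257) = -10/ 1799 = -0.01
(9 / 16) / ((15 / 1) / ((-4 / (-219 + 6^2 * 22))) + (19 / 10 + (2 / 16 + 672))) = -15 / 39326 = -0.00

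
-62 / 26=-31 / 13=-2.38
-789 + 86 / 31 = -24373 / 31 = -786.23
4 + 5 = 9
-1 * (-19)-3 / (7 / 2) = 127 / 7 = 18.14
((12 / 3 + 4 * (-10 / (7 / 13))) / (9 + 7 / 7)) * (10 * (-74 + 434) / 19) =-1331.73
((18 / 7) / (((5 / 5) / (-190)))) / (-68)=855 / 119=7.18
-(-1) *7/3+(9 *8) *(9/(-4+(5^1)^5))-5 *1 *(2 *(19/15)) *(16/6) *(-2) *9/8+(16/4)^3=1334611/9363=142.54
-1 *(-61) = 61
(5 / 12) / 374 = 5 / 4488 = 0.00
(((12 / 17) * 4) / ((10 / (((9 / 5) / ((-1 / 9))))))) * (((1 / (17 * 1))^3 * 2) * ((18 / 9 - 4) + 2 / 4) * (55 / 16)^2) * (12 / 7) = 264627 / 4677176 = 0.06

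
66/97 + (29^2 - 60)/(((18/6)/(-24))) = -605990/97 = -6247.32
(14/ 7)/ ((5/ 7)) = 14/ 5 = 2.80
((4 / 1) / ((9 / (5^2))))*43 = 4300 / 9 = 477.78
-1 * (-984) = 984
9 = 9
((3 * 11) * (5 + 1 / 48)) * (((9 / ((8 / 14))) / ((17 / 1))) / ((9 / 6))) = 55671 / 544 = 102.34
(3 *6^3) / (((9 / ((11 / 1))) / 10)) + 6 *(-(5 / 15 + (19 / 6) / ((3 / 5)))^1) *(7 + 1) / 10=118396 / 15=7893.07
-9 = -9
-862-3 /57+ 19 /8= -130671 /152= -859.68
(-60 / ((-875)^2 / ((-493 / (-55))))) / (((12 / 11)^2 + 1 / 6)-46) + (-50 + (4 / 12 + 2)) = -3548496906757 / 74444015625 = -47.67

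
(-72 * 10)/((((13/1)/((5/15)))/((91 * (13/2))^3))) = -3820604970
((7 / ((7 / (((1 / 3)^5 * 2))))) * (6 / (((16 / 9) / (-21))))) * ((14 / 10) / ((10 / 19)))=-931 / 600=-1.55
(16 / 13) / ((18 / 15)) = 40 / 39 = 1.03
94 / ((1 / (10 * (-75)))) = -70500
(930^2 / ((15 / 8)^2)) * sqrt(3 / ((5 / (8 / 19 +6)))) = 246016 * sqrt(34770) / 95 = 482883.20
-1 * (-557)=557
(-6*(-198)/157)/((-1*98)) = -594/7693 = -0.08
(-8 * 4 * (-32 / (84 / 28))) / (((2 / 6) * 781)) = 1024 / 781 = 1.31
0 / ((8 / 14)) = 0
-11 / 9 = -1.22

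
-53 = -53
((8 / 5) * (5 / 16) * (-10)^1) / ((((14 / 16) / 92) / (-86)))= 45211.43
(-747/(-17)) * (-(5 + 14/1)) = -14193/17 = -834.88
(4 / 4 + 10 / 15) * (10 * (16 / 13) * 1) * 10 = 8000 / 39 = 205.13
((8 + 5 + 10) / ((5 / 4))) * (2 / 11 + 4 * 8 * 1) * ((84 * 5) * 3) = 8207136 / 11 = 746103.27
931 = 931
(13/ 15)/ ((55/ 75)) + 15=178/ 11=16.18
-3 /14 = -0.21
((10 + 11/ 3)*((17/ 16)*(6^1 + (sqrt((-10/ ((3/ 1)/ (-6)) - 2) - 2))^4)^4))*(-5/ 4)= -1026332224685/ 12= -85527685390.42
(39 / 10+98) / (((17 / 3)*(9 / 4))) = 2038 / 255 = 7.99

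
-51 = -51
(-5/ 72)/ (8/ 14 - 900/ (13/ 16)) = 455/ 7253856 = 0.00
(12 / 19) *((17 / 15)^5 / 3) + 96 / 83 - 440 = -525058632476 / 1197534375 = -438.45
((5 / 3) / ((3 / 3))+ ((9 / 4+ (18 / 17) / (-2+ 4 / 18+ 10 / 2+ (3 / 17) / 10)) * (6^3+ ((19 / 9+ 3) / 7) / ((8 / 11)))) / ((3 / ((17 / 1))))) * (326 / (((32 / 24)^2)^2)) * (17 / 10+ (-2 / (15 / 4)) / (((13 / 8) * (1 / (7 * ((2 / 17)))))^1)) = 2097920350892583 / 4487155712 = 467539.01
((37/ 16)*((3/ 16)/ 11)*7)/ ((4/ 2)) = 777/ 5632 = 0.14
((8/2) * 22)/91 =88/91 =0.97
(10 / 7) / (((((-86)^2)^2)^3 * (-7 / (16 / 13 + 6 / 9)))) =-185 / 78195562960454434306366464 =-0.00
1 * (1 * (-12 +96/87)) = -316/29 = -10.90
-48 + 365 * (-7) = -2603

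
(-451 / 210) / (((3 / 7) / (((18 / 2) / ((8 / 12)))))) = -1353 / 20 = -67.65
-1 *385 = -385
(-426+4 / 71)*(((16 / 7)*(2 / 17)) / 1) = -967744 / 8449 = -114.54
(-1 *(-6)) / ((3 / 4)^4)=18.96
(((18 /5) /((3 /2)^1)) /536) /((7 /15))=9 /938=0.01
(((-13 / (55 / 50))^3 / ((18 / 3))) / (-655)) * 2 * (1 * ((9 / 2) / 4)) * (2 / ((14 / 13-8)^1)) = -142805 / 523083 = -0.27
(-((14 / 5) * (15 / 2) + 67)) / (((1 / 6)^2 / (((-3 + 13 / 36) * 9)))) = 75240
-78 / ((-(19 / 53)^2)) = 219102 / 361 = 606.93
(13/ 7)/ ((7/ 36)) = 468/ 49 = 9.55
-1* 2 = -2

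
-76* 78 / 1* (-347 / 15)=137134.40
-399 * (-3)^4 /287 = -4617 /41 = -112.61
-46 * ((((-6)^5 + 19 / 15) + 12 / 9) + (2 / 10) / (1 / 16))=1787146 / 5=357429.20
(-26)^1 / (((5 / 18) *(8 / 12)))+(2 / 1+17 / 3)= -1991 / 15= -132.73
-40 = -40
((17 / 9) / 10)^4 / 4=83521 / 262440000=0.00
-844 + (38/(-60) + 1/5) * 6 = -4233/5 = -846.60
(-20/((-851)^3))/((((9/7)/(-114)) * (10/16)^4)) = -4358144/231110644125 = -0.00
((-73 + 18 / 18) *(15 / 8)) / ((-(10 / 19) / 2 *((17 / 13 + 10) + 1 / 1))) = 6669 / 160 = 41.68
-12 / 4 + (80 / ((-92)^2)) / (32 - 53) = -33332 / 11109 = -3.00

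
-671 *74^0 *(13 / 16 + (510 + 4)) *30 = -82905405 / 8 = -10363175.62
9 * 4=36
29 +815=844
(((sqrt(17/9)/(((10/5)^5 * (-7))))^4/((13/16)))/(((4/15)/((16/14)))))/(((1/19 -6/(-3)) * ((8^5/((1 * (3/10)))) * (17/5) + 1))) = 5491/559951768867405824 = 0.00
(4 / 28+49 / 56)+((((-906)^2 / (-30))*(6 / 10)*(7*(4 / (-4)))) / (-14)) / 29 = -11450379 / 40600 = -282.03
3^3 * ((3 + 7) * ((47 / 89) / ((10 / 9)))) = 11421 / 89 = 128.33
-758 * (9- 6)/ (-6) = 379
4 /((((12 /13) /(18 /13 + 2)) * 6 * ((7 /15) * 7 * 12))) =55 /882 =0.06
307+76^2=6083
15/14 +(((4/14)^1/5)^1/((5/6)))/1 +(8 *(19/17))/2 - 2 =3069/850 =3.61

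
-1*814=-814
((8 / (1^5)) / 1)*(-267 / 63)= -33.90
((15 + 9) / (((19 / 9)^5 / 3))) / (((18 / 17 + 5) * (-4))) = -18068994 / 255038197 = -0.07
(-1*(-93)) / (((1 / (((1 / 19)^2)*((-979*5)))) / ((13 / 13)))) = -455235 / 361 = -1261.04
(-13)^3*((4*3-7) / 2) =-10985 / 2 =-5492.50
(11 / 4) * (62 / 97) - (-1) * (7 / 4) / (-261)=177323 / 101268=1.75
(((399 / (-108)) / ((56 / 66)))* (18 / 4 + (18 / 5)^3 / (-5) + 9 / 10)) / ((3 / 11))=627627 / 10000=62.76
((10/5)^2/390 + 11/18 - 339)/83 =-395903/97110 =-4.08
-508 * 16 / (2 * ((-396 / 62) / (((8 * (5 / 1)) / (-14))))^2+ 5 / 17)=-6639356800 / 8404483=-789.98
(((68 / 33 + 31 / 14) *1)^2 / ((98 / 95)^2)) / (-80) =-7040628125 / 32798658816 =-0.21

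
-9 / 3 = -3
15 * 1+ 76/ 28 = 124/ 7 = 17.71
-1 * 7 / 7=-1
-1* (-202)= 202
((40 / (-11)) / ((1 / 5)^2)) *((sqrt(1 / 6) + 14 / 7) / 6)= -1000 / 33- 250 *sqrt(6) / 99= -36.49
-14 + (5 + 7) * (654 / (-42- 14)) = -1079 / 7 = -154.14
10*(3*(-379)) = -11370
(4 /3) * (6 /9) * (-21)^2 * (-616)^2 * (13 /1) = 1933707776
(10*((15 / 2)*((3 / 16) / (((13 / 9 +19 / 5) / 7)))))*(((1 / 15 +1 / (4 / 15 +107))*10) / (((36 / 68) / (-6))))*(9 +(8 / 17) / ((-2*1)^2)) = -1119313125 / 759448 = -1473.85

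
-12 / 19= -0.63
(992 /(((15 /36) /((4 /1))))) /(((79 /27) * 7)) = 464.97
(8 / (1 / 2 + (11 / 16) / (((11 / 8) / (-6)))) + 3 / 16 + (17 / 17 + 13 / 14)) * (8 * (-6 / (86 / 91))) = 23673 / 430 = 55.05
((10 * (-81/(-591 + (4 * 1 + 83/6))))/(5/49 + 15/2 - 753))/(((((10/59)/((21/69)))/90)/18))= -31865989680/5777956753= -5.52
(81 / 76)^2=6561 / 5776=1.14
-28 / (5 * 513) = -28 / 2565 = -0.01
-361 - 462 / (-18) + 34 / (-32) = -16147 / 48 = -336.40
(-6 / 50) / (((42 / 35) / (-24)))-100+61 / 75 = -7259 / 75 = -96.79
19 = 19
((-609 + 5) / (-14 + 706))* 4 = -3.49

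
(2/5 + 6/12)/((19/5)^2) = 45/722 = 0.06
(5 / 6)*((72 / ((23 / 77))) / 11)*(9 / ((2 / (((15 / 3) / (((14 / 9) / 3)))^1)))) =18225 / 23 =792.39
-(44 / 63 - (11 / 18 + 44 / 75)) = 1573 / 3150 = 0.50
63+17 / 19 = 1214 / 19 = 63.89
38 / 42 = 19 / 21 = 0.90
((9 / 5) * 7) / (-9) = -7 / 5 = -1.40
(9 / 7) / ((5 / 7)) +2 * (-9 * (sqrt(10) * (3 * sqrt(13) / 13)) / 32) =9 / 5 -27 * sqrt(130) / 208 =0.32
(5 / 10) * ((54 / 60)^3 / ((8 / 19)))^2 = 191850201 / 128000000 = 1.50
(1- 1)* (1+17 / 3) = 0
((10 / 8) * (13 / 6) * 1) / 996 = 65 / 23904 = 0.00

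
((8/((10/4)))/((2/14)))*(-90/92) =-504/23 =-21.91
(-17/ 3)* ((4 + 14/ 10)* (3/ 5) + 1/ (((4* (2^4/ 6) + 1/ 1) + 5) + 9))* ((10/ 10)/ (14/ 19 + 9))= -679592/ 356125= -1.91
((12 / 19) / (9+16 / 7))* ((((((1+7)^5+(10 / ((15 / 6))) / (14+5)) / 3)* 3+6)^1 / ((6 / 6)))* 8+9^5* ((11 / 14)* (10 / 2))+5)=788706330 / 28519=27655.47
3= 3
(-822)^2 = 675684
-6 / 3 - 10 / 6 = -11 / 3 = -3.67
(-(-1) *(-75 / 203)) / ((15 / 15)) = -75 / 203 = -0.37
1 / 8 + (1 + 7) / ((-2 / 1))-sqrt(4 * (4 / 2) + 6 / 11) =-31 / 8-sqrt(1034) / 11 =-6.80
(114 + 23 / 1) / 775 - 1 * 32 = -24663 / 775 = -31.82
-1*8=-8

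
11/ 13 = 0.85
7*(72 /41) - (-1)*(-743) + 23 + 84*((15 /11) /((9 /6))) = -284736 /451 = -631.34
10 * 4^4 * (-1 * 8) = -20480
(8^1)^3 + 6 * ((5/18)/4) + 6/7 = 43115/84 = 513.27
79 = 79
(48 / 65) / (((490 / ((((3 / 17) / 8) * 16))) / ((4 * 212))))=122112 / 270725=0.45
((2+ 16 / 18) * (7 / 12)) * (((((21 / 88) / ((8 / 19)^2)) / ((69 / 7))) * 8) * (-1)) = -1609699 / 874368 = -1.84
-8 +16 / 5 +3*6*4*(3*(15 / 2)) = 8076 / 5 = 1615.20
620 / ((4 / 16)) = 2480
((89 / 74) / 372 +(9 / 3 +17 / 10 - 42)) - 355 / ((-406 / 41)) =-1.45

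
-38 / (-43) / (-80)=-19 / 1720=-0.01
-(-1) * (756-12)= 744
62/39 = 1.59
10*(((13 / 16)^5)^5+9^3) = 4620621719881970502538813337293985 / 633825300114114700748351602688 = 7290.06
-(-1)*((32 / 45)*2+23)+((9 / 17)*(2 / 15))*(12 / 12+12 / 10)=94009 / 3825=24.58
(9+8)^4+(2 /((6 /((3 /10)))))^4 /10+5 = 8352600001 /100000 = 83526.00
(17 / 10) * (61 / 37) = 1037 / 370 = 2.80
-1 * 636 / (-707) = 636 / 707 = 0.90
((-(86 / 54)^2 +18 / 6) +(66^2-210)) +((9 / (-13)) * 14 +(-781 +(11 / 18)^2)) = 127224737 / 37908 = 3356.14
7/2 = 3.50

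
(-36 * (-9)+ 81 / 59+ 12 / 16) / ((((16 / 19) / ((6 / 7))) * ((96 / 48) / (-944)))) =-626715 / 4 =-156678.75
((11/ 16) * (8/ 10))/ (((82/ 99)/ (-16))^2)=1724976/ 8405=205.23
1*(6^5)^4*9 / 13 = 32905425960566784 / 13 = 2531186612351291.08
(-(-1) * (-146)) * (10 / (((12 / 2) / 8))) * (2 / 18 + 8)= -426320 / 27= -15789.63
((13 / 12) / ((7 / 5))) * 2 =65 / 42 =1.55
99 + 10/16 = 99.62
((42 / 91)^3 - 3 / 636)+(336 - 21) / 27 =16432525 / 1397292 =11.76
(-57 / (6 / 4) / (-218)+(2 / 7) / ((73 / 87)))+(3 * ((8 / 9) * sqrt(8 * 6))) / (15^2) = 32 * sqrt(3) / 675+28675 / 55699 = 0.60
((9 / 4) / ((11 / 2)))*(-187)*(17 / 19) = -2601 / 38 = -68.45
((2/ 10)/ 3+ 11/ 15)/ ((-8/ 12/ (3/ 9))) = -2/ 5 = -0.40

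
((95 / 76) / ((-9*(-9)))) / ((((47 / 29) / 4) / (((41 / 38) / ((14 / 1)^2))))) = 5945 / 28354536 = 0.00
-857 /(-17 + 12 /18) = 2571 /49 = 52.47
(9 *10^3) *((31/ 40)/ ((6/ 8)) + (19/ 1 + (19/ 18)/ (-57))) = 540400/ 3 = 180133.33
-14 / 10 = -7 / 5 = -1.40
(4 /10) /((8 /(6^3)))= 54 /5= 10.80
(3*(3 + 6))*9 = 243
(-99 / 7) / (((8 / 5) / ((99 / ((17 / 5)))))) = -257.38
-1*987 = -987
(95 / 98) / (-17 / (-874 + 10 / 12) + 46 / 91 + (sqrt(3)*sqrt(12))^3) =99541 / 22233736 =0.00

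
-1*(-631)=631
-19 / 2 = -9.50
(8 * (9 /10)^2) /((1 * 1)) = 162 /25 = 6.48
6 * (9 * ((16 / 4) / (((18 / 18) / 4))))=864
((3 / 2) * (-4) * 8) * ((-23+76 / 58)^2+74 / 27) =-171912656 / 7569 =-22712.73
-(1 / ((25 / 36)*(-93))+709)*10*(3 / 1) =-3296778 / 155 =-21269.54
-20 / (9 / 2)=-40 / 9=-4.44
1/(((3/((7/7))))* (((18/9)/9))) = 3/2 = 1.50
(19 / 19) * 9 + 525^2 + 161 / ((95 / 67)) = 26196017 / 95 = 275747.55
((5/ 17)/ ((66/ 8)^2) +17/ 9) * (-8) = -93464/ 6171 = -15.15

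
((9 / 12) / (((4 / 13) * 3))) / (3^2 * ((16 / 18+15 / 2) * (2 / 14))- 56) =-91 / 5064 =-0.02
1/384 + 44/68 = 4241/6528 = 0.65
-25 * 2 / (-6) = 25 / 3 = 8.33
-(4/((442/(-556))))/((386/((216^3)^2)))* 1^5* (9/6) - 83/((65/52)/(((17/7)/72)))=53361632432658951337/26871390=1985815859643.25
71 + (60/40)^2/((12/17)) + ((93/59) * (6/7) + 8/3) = 1550341/19824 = 78.21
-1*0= 0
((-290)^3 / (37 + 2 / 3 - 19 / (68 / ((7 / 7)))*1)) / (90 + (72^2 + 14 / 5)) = -3153750 / 25511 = -123.62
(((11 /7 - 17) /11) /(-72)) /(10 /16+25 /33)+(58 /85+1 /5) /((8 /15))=579771 /347480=1.67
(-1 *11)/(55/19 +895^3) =-209/13621430180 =-0.00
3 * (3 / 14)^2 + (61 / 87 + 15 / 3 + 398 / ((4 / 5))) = 503.34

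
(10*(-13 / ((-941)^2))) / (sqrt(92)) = -65*sqrt(23) / 20366063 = -0.00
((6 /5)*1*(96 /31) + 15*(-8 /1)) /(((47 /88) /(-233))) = 369564096 /7285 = 50729.46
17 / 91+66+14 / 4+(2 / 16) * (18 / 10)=254479 / 3640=69.91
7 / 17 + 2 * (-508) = -17265 / 17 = -1015.59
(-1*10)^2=100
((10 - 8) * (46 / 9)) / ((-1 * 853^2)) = -92 / 6548481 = -0.00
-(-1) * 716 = 716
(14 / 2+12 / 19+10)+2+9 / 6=803 / 38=21.13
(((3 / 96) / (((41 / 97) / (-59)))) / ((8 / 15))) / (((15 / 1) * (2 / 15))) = -4.09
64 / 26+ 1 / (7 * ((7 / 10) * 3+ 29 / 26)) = 47661 / 19019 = 2.51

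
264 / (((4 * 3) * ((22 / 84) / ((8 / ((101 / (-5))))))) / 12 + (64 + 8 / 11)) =4878720 / 1183939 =4.12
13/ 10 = 1.30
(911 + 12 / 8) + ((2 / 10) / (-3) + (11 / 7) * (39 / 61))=11701141 / 12810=913.44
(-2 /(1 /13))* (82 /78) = -82 /3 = -27.33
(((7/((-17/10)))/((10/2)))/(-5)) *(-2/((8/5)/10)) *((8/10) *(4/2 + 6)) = -224/17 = -13.18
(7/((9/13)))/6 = 91/54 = 1.69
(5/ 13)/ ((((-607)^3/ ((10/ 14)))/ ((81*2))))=-4050/ 20352017413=-0.00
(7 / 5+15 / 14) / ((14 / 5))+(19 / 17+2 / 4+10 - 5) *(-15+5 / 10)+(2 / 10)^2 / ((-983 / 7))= -1946247531 / 20470975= -95.07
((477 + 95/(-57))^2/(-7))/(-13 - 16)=2033476/1827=1113.01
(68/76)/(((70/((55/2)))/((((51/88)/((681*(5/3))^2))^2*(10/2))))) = 0.00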